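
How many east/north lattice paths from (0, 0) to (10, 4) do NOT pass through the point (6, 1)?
Number of paths = 756

Total paths from (0, 0) to (10, 4): C(14, 10) = 1001. Paths through (6, 1): (paths (0, 0) → (6, 1)) × (paths (6, 1) → (10, 4)) = C(7, 6) · C(7, 4) = 7 · 35 = 245. Avoidance count = 1001 − 245 = 756.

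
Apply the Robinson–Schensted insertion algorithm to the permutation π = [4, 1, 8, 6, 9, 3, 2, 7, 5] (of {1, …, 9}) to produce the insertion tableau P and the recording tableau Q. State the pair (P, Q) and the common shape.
P = [1, 2, 5] / [3, 6, 7] / [4, 9] / [8];  Q = [1, 3, 5] / [2, 4, 8] / [6, 9] / [7];  common shape = (3, 3, 2, 1)

Row-insert the values π_1, π_2, … into P one at a time, bumping the leftmost entry strictly greater than the inserted value down to the next row. The recording tableau Q records, in position (i, j), the step at which that cell was added to P.
  Insert 4 (step 1): P = [4];  Q = [1]
  Insert 1 (step 2): P = [1] / [4];  Q = [1] / [2]
  Insert 8 (step 3): P = [1, 8] / [4];  Q = [1, 3] / [2]
  Insert 6 (step 4): P = [1, 6] / [4, 8];  Q = [1, 3] / [2, 4]
  Insert 9 (step 5): P = [1, 6, 9] / [4, 8];  Q = [1, 3, 5] / [2, 4]
  Insert 3 (step 6): P = [1, 3, 9] / [4, 6] / [8];  Q = [1, 3, 5] / [2, 4] / [6]
  Insert 2 (step 7): P = [1, 2, 9] / [3, 6] / [4] / [8];  Q = [1, 3, 5] / [2, 4] / [6] / [7]
  Insert 7 (step 8): P = [1, 2, 7] / [3, 6, 9] / [4] / [8];  Q = [1, 3, 5] / [2, 4, 8] / [6] / [7]
  Insert 5 (step 9): P = [1, 2, 5] / [3, 6, 7] / [4, 9] / [8];  Q = [1, 3, 5] / [2, 4, 8] / [6, 9] / [7]
Final shape: (3, 3, 2, 1).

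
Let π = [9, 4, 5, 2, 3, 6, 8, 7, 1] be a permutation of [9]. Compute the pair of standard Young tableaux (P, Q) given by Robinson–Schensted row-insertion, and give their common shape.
P = [1, 3, 6, 7] / [2, 5, 8] / [4] / [9];  Q = [1, 3, 6, 7] / [2, 5, 8] / [4] / [9];  common shape = (4, 3, 1, 1)

Row-insert the values π_1, π_2, … into P one at a time, bumping the leftmost entry strictly greater than the inserted value down to the next row. The recording tableau Q records, in position (i, j), the step at which that cell was added to P.
  Insert 9 (step 1): P = [9];  Q = [1]
  Insert 4 (step 2): P = [4] / [9];  Q = [1] / [2]
  Insert 5 (step 3): P = [4, 5] / [9];  Q = [1, 3] / [2]
  Insert 2 (step 4): P = [2, 5] / [4] / [9];  Q = [1, 3] / [2] / [4]
  Insert 3 (step 5): P = [2, 3] / [4, 5] / [9];  Q = [1, 3] / [2, 5] / [4]
  Insert 6 (step 6): P = [2, 3, 6] / [4, 5] / [9];  Q = [1, 3, 6] / [2, 5] / [4]
  Insert 8 (step 7): P = [2, 3, 6, 8] / [4, 5] / [9];  Q = [1, 3, 6, 7] / [2, 5] / [4]
  Insert 7 (step 8): P = [2, 3, 6, 7] / [4, 5, 8] / [9];  Q = [1, 3, 6, 7] / [2, 5, 8] / [4]
  Insert 1 (step 9): P = [1, 3, 6, 7] / [2, 5, 8] / [4] / [9];  Q = [1, 3, 6, 7] / [2, 5, 8] / [4] / [9]
Final shape: (4, 3, 1, 1).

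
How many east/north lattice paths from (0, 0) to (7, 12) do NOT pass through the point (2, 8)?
Number of paths = 44718

Total paths from (0, 0) to (7, 12): C(19, 7) = 50388. Paths through (2, 8): (paths (0, 0) → (2, 8)) × (paths (2, 8) → (7, 12)) = C(10, 2) · C(9, 5) = 45 · 126 = 5670. Avoidance count = 50388 − 5670 = 44718.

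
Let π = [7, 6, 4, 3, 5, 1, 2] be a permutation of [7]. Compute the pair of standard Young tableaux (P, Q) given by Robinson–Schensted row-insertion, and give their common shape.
P = [1, 2] / [3, 5] / [4] / [6] / [7];  Q = [1, 5] / [2, 7] / [3] / [4] / [6];  common shape = (2, 2, 1, 1, 1)

Row-insert the values π_1, π_2, … into P one at a time, bumping the leftmost entry strictly greater than the inserted value down to the next row. The recording tableau Q records, in position (i, j), the step at which that cell was added to P.
  Insert 7 (step 1): P = [7];  Q = [1]
  Insert 6 (step 2): P = [6] / [7];  Q = [1] / [2]
  Insert 4 (step 3): P = [4] / [6] / [7];  Q = [1] / [2] / [3]
  Insert 3 (step 4): P = [3] / [4] / [6] / [7];  Q = [1] / [2] / [3] / [4]
  Insert 5 (step 5): P = [3, 5] / [4] / [6] / [7];  Q = [1, 5] / [2] / [3] / [4]
  Insert 1 (step 6): P = [1, 5] / [3] / [4] / [6] / [7];  Q = [1, 5] / [2] / [3] / [4] / [6]
  Insert 2 (step 7): P = [1, 2] / [3, 5] / [4] / [6] / [7];  Q = [1, 5] / [2, 7] / [3] / [4] / [6]
Final shape: (2, 2, 1, 1, 1).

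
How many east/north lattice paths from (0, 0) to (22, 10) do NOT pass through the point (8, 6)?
Number of paths = 55323060

Total paths from (0, 0) to (22, 10): C(32, 22) = 64512240. Paths through (8, 6): (paths (0, 0) → (8, 6)) × (paths (8, 6) → (22, 10)) = C(14, 8) · C(18, 14) = 3003 · 3060 = 9189180. Avoidance count = 64512240 − 9189180 = 55323060.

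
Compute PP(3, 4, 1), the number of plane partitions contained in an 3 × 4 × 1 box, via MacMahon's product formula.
PP(3, 4, 1) = 35

Evaluate the triple product over i = 1..3, j = 1..4, k = 1..1. The factors are (2/1) · (3/2) · (4/3) · (5/4) · (3/2) · (4/3) · (5/4) · (6/5) · … (12 factors total). The numerators and denominators telescope so the product is an integer; carrying out the multiplication exactly gives PP(3, 4, 1) = 35.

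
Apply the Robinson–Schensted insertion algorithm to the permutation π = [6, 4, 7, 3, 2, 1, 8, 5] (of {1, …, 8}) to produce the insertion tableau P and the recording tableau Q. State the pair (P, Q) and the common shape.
P = [1, 5, 8] / [2, 7] / [3] / [4] / [6];  Q = [1, 3, 7] / [2, 8] / [4] / [5] / [6];  common shape = (3, 2, 1, 1, 1)

Row-insert the values π_1, π_2, … into P one at a time, bumping the leftmost entry strictly greater than the inserted value down to the next row. The recording tableau Q records, in position (i, j), the step at which that cell was added to P.
  Insert 6 (step 1): P = [6];  Q = [1]
  Insert 4 (step 2): P = [4] / [6];  Q = [1] / [2]
  Insert 7 (step 3): P = [4, 7] / [6];  Q = [1, 3] / [2]
  Insert 3 (step 4): P = [3, 7] / [4] / [6];  Q = [1, 3] / [2] / [4]
  Insert 2 (step 5): P = [2, 7] / [3] / [4] / [6];  Q = [1, 3] / [2] / [4] / [5]
  Insert 1 (step 6): P = [1, 7] / [2] / [3] / [4] / [6];  Q = [1, 3] / [2] / [4] / [5] / [6]
  Insert 8 (step 7): P = [1, 7, 8] / [2] / [3] / [4] / [6];  Q = [1, 3, 7] / [2] / [4] / [5] / [6]
  Insert 5 (step 8): P = [1, 5, 8] / [2, 7] / [3] / [4] / [6];  Q = [1, 3, 7] / [2, 8] / [4] / [5] / [6]
Final shape: (3, 2, 1, 1, 1).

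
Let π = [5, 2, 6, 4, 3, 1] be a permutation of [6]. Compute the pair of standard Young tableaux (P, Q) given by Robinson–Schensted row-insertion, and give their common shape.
P = [1, 3] / [2, 6] / [4] / [5];  Q = [1, 3] / [2, 4] / [5] / [6];  common shape = (2, 2, 1, 1)

Row-insert the values π_1, π_2, … into P one at a time, bumping the leftmost entry strictly greater than the inserted value down to the next row. The recording tableau Q records, in position (i, j), the step at which that cell was added to P.
  Insert 5 (step 1): P = [5];  Q = [1]
  Insert 2 (step 2): P = [2] / [5];  Q = [1] / [2]
  Insert 6 (step 3): P = [2, 6] / [5];  Q = [1, 3] / [2]
  Insert 4 (step 4): P = [2, 4] / [5, 6];  Q = [1, 3] / [2, 4]
  Insert 3 (step 5): P = [2, 3] / [4, 6] / [5];  Q = [1, 3] / [2, 4] / [5]
  Insert 1 (step 6): P = [1, 3] / [2, 6] / [4] / [5];  Q = [1, 3] / [2, 4] / [5] / [6]
Final shape: (2, 2, 1, 1).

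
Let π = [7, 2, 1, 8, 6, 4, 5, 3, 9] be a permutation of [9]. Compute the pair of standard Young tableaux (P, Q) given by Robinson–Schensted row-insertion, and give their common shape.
P = [1, 3, 5, 9] / [2, 4] / [6, 8] / [7];  Q = [1, 4, 7, 9] / [2, 5] / [3, 6] / [8];  common shape = (4, 2, 2, 1)

Row-insert the values π_1, π_2, … into P one at a time, bumping the leftmost entry strictly greater than the inserted value down to the next row. The recording tableau Q records, in position (i, j), the step at which that cell was added to P.
  Insert 7 (step 1): P = [7];  Q = [1]
  Insert 2 (step 2): P = [2] / [7];  Q = [1] / [2]
  Insert 1 (step 3): P = [1] / [2] / [7];  Q = [1] / [2] / [3]
  Insert 8 (step 4): P = [1, 8] / [2] / [7];  Q = [1, 4] / [2] / [3]
  Insert 6 (step 5): P = [1, 6] / [2, 8] / [7];  Q = [1, 4] / [2, 5] / [3]
  Insert 4 (step 6): P = [1, 4] / [2, 6] / [7, 8];  Q = [1, 4] / [2, 5] / [3, 6]
  Insert 5 (step 7): P = [1, 4, 5] / [2, 6] / [7, 8];  Q = [1, 4, 7] / [2, 5] / [3, 6]
  Insert 3 (step 8): P = [1, 3, 5] / [2, 4] / [6, 8] / [7];  Q = [1, 4, 7] / [2, 5] / [3, 6] / [8]
  Insert 9 (step 9): P = [1, 3, 5, 9] / [2, 4] / [6, 8] / [7];  Q = [1, 4, 7, 9] / [2, 5] / [3, 6] / [8]
Final shape: (4, 2, 2, 1).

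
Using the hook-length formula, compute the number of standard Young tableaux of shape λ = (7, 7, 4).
# SYT of shape (7, 7, 4) = 364650

Hook-length formula: f^λ = n! / Π hook(c), product over all cells c of the Young diagram. For λ = (7, 7, 4), n = 18 boxes. Hook lengths by row (left-to-right, top-to-bottom): [9, 8, 7, 6, 4, 3, 2]; [8, 7, 6, 5, 3, 2, 1]; [4, 3, 2, 1]. Product of hooks = 17557585920. So f^λ = 18! / 17557585920 = 6402373705728000 / 17557585920 = 364650.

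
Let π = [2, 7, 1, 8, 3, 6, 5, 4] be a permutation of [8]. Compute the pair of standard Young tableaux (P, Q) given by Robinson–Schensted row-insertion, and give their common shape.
P = [1, 3, 4] / [2, 5, 8] / [6] / [7];  Q = [1, 2, 4] / [3, 5, 6] / [7] / [8];  common shape = (3, 3, 1, 1)

Row-insert the values π_1, π_2, … into P one at a time, bumping the leftmost entry strictly greater than the inserted value down to the next row. The recording tableau Q records, in position (i, j), the step at which that cell was added to P.
  Insert 2 (step 1): P = [2];  Q = [1]
  Insert 7 (step 2): P = [2, 7];  Q = [1, 2]
  Insert 1 (step 3): P = [1, 7] / [2];  Q = [1, 2] / [3]
  Insert 8 (step 4): P = [1, 7, 8] / [2];  Q = [1, 2, 4] / [3]
  Insert 3 (step 5): P = [1, 3, 8] / [2, 7];  Q = [1, 2, 4] / [3, 5]
  Insert 6 (step 6): P = [1, 3, 6] / [2, 7, 8];  Q = [1, 2, 4] / [3, 5, 6]
  Insert 5 (step 7): P = [1, 3, 5] / [2, 6, 8] / [7];  Q = [1, 2, 4] / [3, 5, 6] / [7]
  Insert 4 (step 8): P = [1, 3, 4] / [2, 5, 8] / [6] / [7];  Q = [1, 2, 4] / [3, 5, 6] / [7] / [8]
Final shape: (3, 3, 1, 1).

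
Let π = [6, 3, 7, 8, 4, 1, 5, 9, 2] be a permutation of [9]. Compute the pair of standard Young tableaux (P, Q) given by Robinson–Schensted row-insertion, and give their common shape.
P = [1, 2, 5, 9] / [3, 4, 8] / [6, 7];  Q = [1, 3, 4, 8] / [2, 5, 7] / [6, 9];  common shape = (4, 3, 2)

Row-insert the values π_1, π_2, … into P one at a time, bumping the leftmost entry strictly greater than the inserted value down to the next row. The recording tableau Q records, in position (i, j), the step at which that cell was added to P.
  Insert 6 (step 1): P = [6];  Q = [1]
  Insert 3 (step 2): P = [3] / [6];  Q = [1] / [2]
  Insert 7 (step 3): P = [3, 7] / [6];  Q = [1, 3] / [2]
  Insert 8 (step 4): P = [3, 7, 8] / [6];  Q = [1, 3, 4] / [2]
  Insert 4 (step 5): P = [3, 4, 8] / [6, 7];  Q = [1, 3, 4] / [2, 5]
  Insert 1 (step 6): P = [1, 4, 8] / [3, 7] / [6];  Q = [1, 3, 4] / [2, 5] / [6]
  Insert 5 (step 7): P = [1, 4, 5] / [3, 7, 8] / [6];  Q = [1, 3, 4] / [2, 5, 7] / [6]
  Insert 9 (step 8): P = [1, 4, 5, 9] / [3, 7, 8] / [6];  Q = [1, 3, 4, 8] / [2, 5, 7] / [6]
  Insert 2 (step 9): P = [1, 2, 5, 9] / [3, 4, 8] / [6, 7];  Q = [1, 3, 4, 8] / [2, 5, 7] / [6, 9]
Final shape: (4, 3, 2).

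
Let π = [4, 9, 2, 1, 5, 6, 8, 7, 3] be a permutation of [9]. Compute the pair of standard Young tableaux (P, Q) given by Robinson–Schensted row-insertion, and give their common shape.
P = [1, 3, 6, 7] / [2, 5] / [4, 8] / [9];  Q = [1, 2, 6, 7] / [3, 5] / [4, 8] / [9];  common shape = (4, 2, 2, 1)

Row-insert the values π_1, π_2, … into P one at a time, bumping the leftmost entry strictly greater than the inserted value down to the next row. The recording tableau Q records, in position (i, j), the step at which that cell was added to P.
  Insert 4 (step 1): P = [4];  Q = [1]
  Insert 9 (step 2): P = [4, 9];  Q = [1, 2]
  Insert 2 (step 3): P = [2, 9] / [4];  Q = [1, 2] / [3]
  Insert 1 (step 4): P = [1, 9] / [2] / [4];  Q = [1, 2] / [3] / [4]
  Insert 5 (step 5): P = [1, 5] / [2, 9] / [4];  Q = [1, 2] / [3, 5] / [4]
  Insert 6 (step 6): P = [1, 5, 6] / [2, 9] / [4];  Q = [1, 2, 6] / [3, 5] / [4]
  Insert 8 (step 7): P = [1, 5, 6, 8] / [2, 9] / [4];  Q = [1, 2, 6, 7] / [3, 5] / [4]
  Insert 7 (step 8): P = [1, 5, 6, 7] / [2, 8] / [4, 9];  Q = [1, 2, 6, 7] / [3, 5] / [4, 8]
  Insert 3 (step 9): P = [1, 3, 6, 7] / [2, 5] / [4, 8] / [9];  Q = [1, 2, 6, 7] / [3, 5] / [4, 8] / [9]
Final shape: (4, 2, 2, 1).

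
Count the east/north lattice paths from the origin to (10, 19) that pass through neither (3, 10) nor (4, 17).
Number of paths = 16654654

Inclusion–exclusion. Total paths: C(29, 10) = 20030010. Through P₁: C(13, 3)·C(16, 7) = 3271840. Through P₂: C(21, 4)·C(8, 6) = 167580. Since P₁ is strictly southwest of P₂, a monotone path through both must visit P₁ then P₂; paths through both = C(13, 3)·C(8, 1)·C(8, 6) = 64064. Avoid both = 20030010 − 3271840 − 167580 + 64064 = 16654654.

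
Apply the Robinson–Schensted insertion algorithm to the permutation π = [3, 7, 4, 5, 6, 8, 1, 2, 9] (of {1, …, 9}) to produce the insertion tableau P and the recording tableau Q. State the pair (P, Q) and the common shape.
P = [1, 2, 5, 6, 8, 9] / [3, 4] / [7];  Q = [1, 2, 4, 5, 6, 9] / [3, 8] / [7];  common shape = (6, 2, 1)

Row-insert the values π_1, π_2, … into P one at a time, bumping the leftmost entry strictly greater than the inserted value down to the next row. The recording tableau Q records, in position (i, j), the step at which that cell was added to P.
  Insert 3 (step 1): P = [3];  Q = [1]
  Insert 7 (step 2): P = [3, 7];  Q = [1, 2]
  Insert 4 (step 3): P = [3, 4] / [7];  Q = [1, 2] / [3]
  Insert 5 (step 4): P = [3, 4, 5] / [7];  Q = [1, 2, 4] / [3]
  Insert 6 (step 5): P = [3, 4, 5, 6] / [7];  Q = [1, 2, 4, 5] / [3]
  Insert 8 (step 6): P = [3, 4, 5, 6, 8] / [7];  Q = [1, 2, 4, 5, 6] / [3]
  Insert 1 (step 7): P = [1, 4, 5, 6, 8] / [3] / [7];  Q = [1, 2, 4, 5, 6] / [3] / [7]
  Insert 2 (step 8): P = [1, 2, 5, 6, 8] / [3, 4] / [7];  Q = [1, 2, 4, 5, 6] / [3, 8] / [7]
  Insert 9 (step 9): P = [1, 2, 5, 6, 8, 9] / [3, 4] / [7];  Q = [1, 2, 4, 5, 6, 9] / [3, 8] / [7]
Final shape: (6, 2, 1).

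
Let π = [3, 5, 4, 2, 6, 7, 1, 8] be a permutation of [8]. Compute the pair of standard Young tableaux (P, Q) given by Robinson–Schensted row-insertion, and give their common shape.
P = [1, 4, 6, 7, 8] / [2] / [3] / [5];  Q = [1, 2, 5, 6, 8] / [3] / [4] / [7];  common shape = (5, 1, 1, 1)

Row-insert the values π_1, π_2, … into P one at a time, bumping the leftmost entry strictly greater than the inserted value down to the next row. The recording tableau Q records, in position (i, j), the step at which that cell was added to P.
  Insert 3 (step 1): P = [3];  Q = [1]
  Insert 5 (step 2): P = [3, 5];  Q = [1, 2]
  Insert 4 (step 3): P = [3, 4] / [5];  Q = [1, 2] / [3]
  Insert 2 (step 4): P = [2, 4] / [3] / [5];  Q = [1, 2] / [3] / [4]
  Insert 6 (step 5): P = [2, 4, 6] / [3] / [5];  Q = [1, 2, 5] / [3] / [4]
  Insert 7 (step 6): P = [2, 4, 6, 7] / [3] / [5];  Q = [1, 2, 5, 6] / [3] / [4]
  Insert 1 (step 7): P = [1, 4, 6, 7] / [2] / [3] / [5];  Q = [1, 2, 5, 6] / [3] / [4] / [7]
  Insert 8 (step 8): P = [1, 4, 6, 7, 8] / [2] / [3] / [5];  Q = [1, 2, 5, 6, 8] / [3] / [4] / [7]
Final shape: (5, 1, 1, 1).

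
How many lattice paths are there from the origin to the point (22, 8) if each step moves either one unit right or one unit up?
Number of paths = 5852925

A monotone lattice path from (0, 0) to (22, 8) consists of 22 east steps and 8 north steps in some order, so it is determined by which 22 of the 30 steps are east. The count is C(30, 22) = 5852925.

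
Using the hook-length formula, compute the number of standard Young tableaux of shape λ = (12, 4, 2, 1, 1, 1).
# SYT of shape (12, 4, 2, 1, 1, 1) = 27147960

Hook-length formula: f^λ = n! / Π hook(c), product over all cells c of the Young diagram. For λ = (12, 4, 2, 1, 1, 1), n = 21 boxes. Hook lengths by row (left-to-right, top-to-bottom): [17, 13, 11, 10, 8, 7, 6, 5, 4, 3, 2, 1]; [8, 4, 2, 1]; [5, 1]; [3]; [2]; [1]. Product of hooks = 1881944064000. So f^λ = 21! / 1881944064000 = 51090942171709440000 / 1881944064000 = 27147960.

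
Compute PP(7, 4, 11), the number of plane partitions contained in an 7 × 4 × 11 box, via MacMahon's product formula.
PP(7, 4, 11) = 418241323113120

Evaluate the triple product over i = 1..7, j = 1..4, k = 1..11. The factors are (2/1) · (3/2) · (4/3) · (5/4) · (6/5) · (7/6) · (8/7) · (9/8) · … (308 factors total). The numerators and denominators telescope so the product is an integer; carrying out the multiplication exactly gives PP(7, 4, 11) = 418241323113120.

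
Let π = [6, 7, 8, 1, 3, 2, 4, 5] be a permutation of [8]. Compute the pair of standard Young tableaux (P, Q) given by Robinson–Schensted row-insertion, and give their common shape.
P = [1, 2, 4, 5] / [3, 7, 8] / [6];  Q = [1, 2, 3, 8] / [4, 5, 7] / [6];  common shape = (4, 3, 1)

Row-insert the values π_1, π_2, … into P one at a time, bumping the leftmost entry strictly greater than the inserted value down to the next row. The recording tableau Q records, in position (i, j), the step at which that cell was added to P.
  Insert 6 (step 1): P = [6];  Q = [1]
  Insert 7 (step 2): P = [6, 7];  Q = [1, 2]
  Insert 8 (step 3): P = [6, 7, 8];  Q = [1, 2, 3]
  Insert 1 (step 4): P = [1, 7, 8] / [6];  Q = [1, 2, 3] / [4]
  Insert 3 (step 5): P = [1, 3, 8] / [6, 7];  Q = [1, 2, 3] / [4, 5]
  Insert 2 (step 6): P = [1, 2, 8] / [3, 7] / [6];  Q = [1, 2, 3] / [4, 5] / [6]
  Insert 4 (step 7): P = [1, 2, 4] / [3, 7, 8] / [6];  Q = [1, 2, 3] / [4, 5, 7] / [6]
  Insert 5 (step 8): P = [1, 2, 4, 5] / [3, 7, 8] / [6];  Q = [1, 2, 3, 8] / [4, 5, 7] / [6]
Final shape: (4, 3, 1).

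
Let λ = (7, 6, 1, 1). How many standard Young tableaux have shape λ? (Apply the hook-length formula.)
# SYT of shape (7, 6, 1, 1) = 27027

Hook-length formula: f^λ = n! / Π hook(c), product over all cells c of the Young diagram. For λ = (7, 6, 1, 1), n = 15 boxes. Hook lengths by row (left-to-right, top-to-bottom): [10, 7, 6, 5, 4, 3, 1]; [8, 5, 4, 3, 2, 1]; [2]; [1]. Product of hooks = 48384000. So f^λ = 15! / 48384000 = 1307674368000 / 48384000 = 27027.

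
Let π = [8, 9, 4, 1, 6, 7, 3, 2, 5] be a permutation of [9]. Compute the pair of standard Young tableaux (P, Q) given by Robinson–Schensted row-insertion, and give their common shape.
P = [1, 2, 5] / [3, 6, 7] / [4, 9] / [8];  Q = [1, 2, 6] / [3, 5, 9] / [4, 7] / [8];  common shape = (3, 3, 2, 1)

Row-insert the values π_1, π_2, … into P one at a time, bumping the leftmost entry strictly greater than the inserted value down to the next row. The recording tableau Q records, in position (i, j), the step at which that cell was added to P.
  Insert 8 (step 1): P = [8];  Q = [1]
  Insert 9 (step 2): P = [8, 9];  Q = [1, 2]
  Insert 4 (step 3): P = [4, 9] / [8];  Q = [1, 2] / [3]
  Insert 1 (step 4): P = [1, 9] / [4] / [8];  Q = [1, 2] / [3] / [4]
  Insert 6 (step 5): P = [1, 6] / [4, 9] / [8];  Q = [1, 2] / [3, 5] / [4]
  Insert 7 (step 6): P = [1, 6, 7] / [4, 9] / [8];  Q = [1, 2, 6] / [3, 5] / [4]
  Insert 3 (step 7): P = [1, 3, 7] / [4, 6] / [8, 9];  Q = [1, 2, 6] / [3, 5] / [4, 7]
  Insert 2 (step 8): P = [1, 2, 7] / [3, 6] / [4, 9] / [8];  Q = [1, 2, 6] / [3, 5] / [4, 7] / [8]
  Insert 5 (step 9): P = [1, 2, 5] / [3, 6, 7] / [4, 9] / [8];  Q = [1, 2, 6] / [3, 5, 9] / [4, 7] / [8]
Final shape: (3, 3, 2, 1).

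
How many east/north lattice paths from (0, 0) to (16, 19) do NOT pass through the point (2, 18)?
Number of paths = 4059926100

Total paths from (0, 0) to (16, 19): C(35, 16) = 4059928950. Paths through (2, 18): (paths (0, 0) → (2, 18)) × (paths (2, 18) → (16, 19)) = C(20, 2) · C(15, 14) = 190 · 15 = 2850. Avoidance count = 4059928950 − 2850 = 4059926100.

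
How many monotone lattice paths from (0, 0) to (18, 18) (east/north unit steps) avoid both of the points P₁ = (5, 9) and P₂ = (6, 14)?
Number of paths = 8030619100

Inclusion–exclusion. Total paths: C(36, 18) = 9075135300. Through P₁: C(14, 5)·C(22, 13) = 995834840. Through P₂: C(20, 6)·C(16, 12) = 70543200. Since P₁ is strictly southwest of P₂, a monotone path through both must visit P₁ then P₂; paths through both = C(14, 5)·C(6, 1)·C(16, 12) = 21861840. Avoid both = 9075135300 − 995834840 − 70543200 + 21861840 = 8030619100.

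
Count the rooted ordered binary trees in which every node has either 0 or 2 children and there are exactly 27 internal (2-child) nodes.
C_27 = 69533550916004

These full binary trees are counted by the Catalan number C_n = (1/(n + 1)) · C(2n, n). For n = 27: C_27 = (1/28) · C(54, 27) = 1946939425648112/28 = 69533550916004.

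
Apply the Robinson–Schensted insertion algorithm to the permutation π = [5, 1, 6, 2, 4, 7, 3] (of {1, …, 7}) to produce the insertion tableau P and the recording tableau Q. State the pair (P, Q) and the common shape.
P = [1, 2, 3, 7] / [4, 6] / [5];  Q = [1, 3, 5, 6] / [2, 4] / [7];  common shape = (4, 2, 1)

Row-insert the values π_1, π_2, … into P one at a time, bumping the leftmost entry strictly greater than the inserted value down to the next row. The recording tableau Q records, in position (i, j), the step at which that cell was added to P.
  Insert 5 (step 1): P = [5];  Q = [1]
  Insert 1 (step 2): P = [1] / [5];  Q = [1] / [2]
  Insert 6 (step 3): P = [1, 6] / [5];  Q = [1, 3] / [2]
  Insert 2 (step 4): P = [1, 2] / [5, 6];  Q = [1, 3] / [2, 4]
  Insert 4 (step 5): P = [1, 2, 4] / [5, 6];  Q = [1, 3, 5] / [2, 4]
  Insert 7 (step 6): P = [1, 2, 4, 7] / [5, 6];  Q = [1, 3, 5, 6] / [2, 4]
  Insert 3 (step 7): P = [1, 2, 3, 7] / [4, 6] / [5];  Q = [1, 3, 5, 6] / [2, 4] / [7]
Final shape: (4, 2, 1).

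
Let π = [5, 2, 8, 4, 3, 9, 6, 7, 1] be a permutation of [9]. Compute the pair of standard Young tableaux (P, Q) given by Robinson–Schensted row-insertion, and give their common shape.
P = [1, 3, 6, 7] / [2, 8, 9] / [4] / [5];  Q = [1, 3, 6, 8] / [2, 4, 7] / [5] / [9];  common shape = (4, 3, 1, 1)

Row-insert the values π_1, π_2, … into P one at a time, bumping the leftmost entry strictly greater than the inserted value down to the next row. The recording tableau Q records, in position (i, j), the step at which that cell was added to P.
  Insert 5 (step 1): P = [5];  Q = [1]
  Insert 2 (step 2): P = [2] / [5];  Q = [1] / [2]
  Insert 8 (step 3): P = [2, 8] / [5];  Q = [1, 3] / [2]
  Insert 4 (step 4): P = [2, 4] / [5, 8];  Q = [1, 3] / [2, 4]
  Insert 3 (step 5): P = [2, 3] / [4, 8] / [5];  Q = [1, 3] / [2, 4] / [5]
  Insert 9 (step 6): P = [2, 3, 9] / [4, 8] / [5];  Q = [1, 3, 6] / [2, 4] / [5]
  Insert 6 (step 7): P = [2, 3, 6] / [4, 8, 9] / [5];  Q = [1, 3, 6] / [2, 4, 7] / [5]
  Insert 7 (step 8): P = [2, 3, 6, 7] / [4, 8, 9] / [5];  Q = [1, 3, 6, 8] / [2, 4, 7] / [5]
  Insert 1 (step 9): P = [1, 3, 6, 7] / [2, 8, 9] / [4] / [5];  Q = [1, 3, 6, 8] / [2, 4, 7] / [5] / [9]
Final shape: (4, 3, 1, 1).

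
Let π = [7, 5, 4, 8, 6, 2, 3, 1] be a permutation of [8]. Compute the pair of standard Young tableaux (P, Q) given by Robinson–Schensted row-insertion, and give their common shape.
P = [1, 3] / [2, 6] / [4, 8] / [5] / [7];  Q = [1, 4] / [2, 5] / [3, 7] / [6] / [8];  common shape = (2, 2, 2, 1, 1)

Row-insert the values π_1, π_2, … into P one at a time, bumping the leftmost entry strictly greater than the inserted value down to the next row. The recording tableau Q records, in position (i, j), the step at which that cell was added to P.
  Insert 7 (step 1): P = [7];  Q = [1]
  Insert 5 (step 2): P = [5] / [7];  Q = [1] / [2]
  Insert 4 (step 3): P = [4] / [5] / [7];  Q = [1] / [2] / [3]
  Insert 8 (step 4): P = [4, 8] / [5] / [7];  Q = [1, 4] / [2] / [3]
  Insert 6 (step 5): P = [4, 6] / [5, 8] / [7];  Q = [1, 4] / [2, 5] / [3]
  Insert 2 (step 6): P = [2, 6] / [4, 8] / [5] / [7];  Q = [1, 4] / [2, 5] / [3] / [6]
  Insert 3 (step 7): P = [2, 3] / [4, 6] / [5, 8] / [7];  Q = [1, 4] / [2, 5] / [3, 7] / [6]
  Insert 1 (step 8): P = [1, 3] / [2, 6] / [4, 8] / [5] / [7];  Q = [1, 4] / [2, 5] / [3, 7] / [6] / [8]
Final shape: (2, 2, 2, 1, 1).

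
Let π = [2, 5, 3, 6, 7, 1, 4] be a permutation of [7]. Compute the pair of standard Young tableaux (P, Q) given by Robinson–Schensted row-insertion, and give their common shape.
P = [1, 3, 4, 7] / [2, 6] / [5];  Q = [1, 2, 4, 5] / [3, 7] / [6];  common shape = (4, 2, 1)

Row-insert the values π_1, π_2, … into P one at a time, bumping the leftmost entry strictly greater than the inserted value down to the next row. The recording tableau Q records, in position (i, j), the step at which that cell was added to P.
  Insert 2 (step 1): P = [2];  Q = [1]
  Insert 5 (step 2): P = [2, 5];  Q = [1, 2]
  Insert 3 (step 3): P = [2, 3] / [5];  Q = [1, 2] / [3]
  Insert 6 (step 4): P = [2, 3, 6] / [5];  Q = [1, 2, 4] / [3]
  Insert 7 (step 5): P = [2, 3, 6, 7] / [5];  Q = [1, 2, 4, 5] / [3]
  Insert 1 (step 6): P = [1, 3, 6, 7] / [2] / [5];  Q = [1, 2, 4, 5] / [3] / [6]
  Insert 4 (step 7): P = [1, 3, 4, 7] / [2, 6] / [5];  Q = [1, 2, 4, 5] / [3, 7] / [6]
Final shape: (4, 2, 1).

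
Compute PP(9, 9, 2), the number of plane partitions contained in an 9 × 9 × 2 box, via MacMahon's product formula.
PP(9, 9, 2) = 449141836

Evaluate the triple product over i = 1..9, j = 1..9, k = 1..2. The factors are (2/1) · (3/2) · (3/2) · (4/3) · (4/3) · (5/4) · (5/4) · (6/5) · … (162 factors total). The numerators and denominators telescope so the product is an integer; carrying out the multiplication exactly gives PP(9, 9, 2) = 449141836.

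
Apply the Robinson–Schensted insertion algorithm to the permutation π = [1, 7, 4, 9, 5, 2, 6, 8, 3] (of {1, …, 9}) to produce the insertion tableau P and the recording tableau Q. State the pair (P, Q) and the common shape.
P = [1, 2, 3, 6, 8] / [4, 5] / [7, 9];  Q = [1, 2, 4, 7, 8] / [3, 5] / [6, 9];  common shape = (5, 2, 2)

Row-insert the values π_1, π_2, … into P one at a time, bumping the leftmost entry strictly greater than the inserted value down to the next row. The recording tableau Q records, in position (i, j), the step at which that cell was added to P.
  Insert 1 (step 1): P = [1];  Q = [1]
  Insert 7 (step 2): P = [1, 7];  Q = [1, 2]
  Insert 4 (step 3): P = [1, 4] / [7];  Q = [1, 2] / [3]
  Insert 9 (step 4): P = [1, 4, 9] / [7];  Q = [1, 2, 4] / [3]
  Insert 5 (step 5): P = [1, 4, 5] / [7, 9];  Q = [1, 2, 4] / [3, 5]
  Insert 2 (step 6): P = [1, 2, 5] / [4, 9] / [7];  Q = [1, 2, 4] / [3, 5] / [6]
  Insert 6 (step 7): P = [1, 2, 5, 6] / [4, 9] / [7];  Q = [1, 2, 4, 7] / [3, 5] / [6]
  Insert 8 (step 8): P = [1, 2, 5, 6, 8] / [4, 9] / [7];  Q = [1, 2, 4, 7, 8] / [3, 5] / [6]
  Insert 3 (step 9): P = [1, 2, 3, 6, 8] / [4, 5] / [7, 9];  Q = [1, 2, 4, 7, 8] / [3, 5] / [6, 9]
Final shape: (5, 2, 2).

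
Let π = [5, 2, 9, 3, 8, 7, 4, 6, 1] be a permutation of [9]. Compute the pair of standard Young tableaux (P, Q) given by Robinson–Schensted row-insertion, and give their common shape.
P = [1, 3, 4, 6] / [2, 7] / [5] / [8] / [9];  Q = [1, 3, 5, 8] / [2, 4] / [6] / [7] / [9];  common shape = (4, 2, 1, 1, 1)

Row-insert the values π_1, π_2, … into P one at a time, bumping the leftmost entry strictly greater than the inserted value down to the next row. The recording tableau Q records, in position (i, j), the step at which that cell was added to P.
  Insert 5 (step 1): P = [5];  Q = [1]
  Insert 2 (step 2): P = [2] / [5];  Q = [1] / [2]
  Insert 9 (step 3): P = [2, 9] / [5];  Q = [1, 3] / [2]
  Insert 3 (step 4): P = [2, 3] / [5, 9];  Q = [1, 3] / [2, 4]
  Insert 8 (step 5): P = [2, 3, 8] / [5, 9];  Q = [1, 3, 5] / [2, 4]
  Insert 7 (step 6): P = [2, 3, 7] / [5, 8] / [9];  Q = [1, 3, 5] / [2, 4] / [6]
  Insert 4 (step 7): P = [2, 3, 4] / [5, 7] / [8] / [9];  Q = [1, 3, 5] / [2, 4] / [6] / [7]
  Insert 6 (step 8): P = [2, 3, 4, 6] / [5, 7] / [8] / [9];  Q = [1, 3, 5, 8] / [2, 4] / [6] / [7]
  Insert 1 (step 9): P = [1, 3, 4, 6] / [2, 7] / [5] / [8] / [9];  Q = [1, 3, 5, 8] / [2, 4] / [6] / [7] / [9]
Final shape: (4, 2, 1, 1, 1).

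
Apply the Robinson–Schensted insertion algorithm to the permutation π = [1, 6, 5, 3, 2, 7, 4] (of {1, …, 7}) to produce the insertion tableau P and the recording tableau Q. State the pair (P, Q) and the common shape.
P = [1, 2, 4] / [3, 7] / [5] / [6];  Q = [1, 2, 6] / [3, 7] / [4] / [5];  common shape = (3, 2, 1, 1)

Row-insert the values π_1, π_2, … into P one at a time, bumping the leftmost entry strictly greater than the inserted value down to the next row. The recording tableau Q records, in position (i, j), the step at which that cell was added to P.
  Insert 1 (step 1): P = [1];  Q = [1]
  Insert 6 (step 2): P = [1, 6];  Q = [1, 2]
  Insert 5 (step 3): P = [1, 5] / [6];  Q = [1, 2] / [3]
  Insert 3 (step 4): P = [1, 3] / [5] / [6];  Q = [1, 2] / [3] / [4]
  Insert 2 (step 5): P = [1, 2] / [3] / [5] / [6];  Q = [1, 2] / [3] / [4] / [5]
  Insert 7 (step 6): P = [1, 2, 7] / [3] / [5] / [6];  Q = [1, 2, 6] / [3] / [4] / [5]
  Insert 4 (step 7): P = [1, 2, 4] / [3, 7] / [5] / [6];  Q = [1, 2, 6] / [3, 7] / [4] / [5]
Final shape: (3, 2, 1, 1).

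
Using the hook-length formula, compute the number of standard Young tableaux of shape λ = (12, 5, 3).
# SYT of shape (12, 5, 3) = 1705440

Hook-length formula: f^λ = n! / Π hook(c), product over all cells c of the Young diagram. For λ = (12, 5, 3), n = 20 boxes. Hook lengths by row (left-to-right, top-to-bottom): [14, 13, 12, 10, 9, 7, 6, 5, 4, 3, 2, 1]; [6, 5, 4, 2, 1]; [3, 2, 1]. Product of hooks = 1426553856000. So f^λ = 20! / 1426553856000 = 2432902008176640000 / 1426553856000 = 1705440.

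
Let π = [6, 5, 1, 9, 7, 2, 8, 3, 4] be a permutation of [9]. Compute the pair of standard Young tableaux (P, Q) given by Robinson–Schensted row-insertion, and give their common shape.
P = [1, 2, 3, 4] / [5, 7, 8] / [6, 9];  Q = [1, 4, 7, 9] / [2, 5, 8] / [3, 6];  common shape = (4, 3, 2)

Row-insert the values π_1, π_2, … into P one at a time, bumping the leftmost entry strictly greater than the inserted value down to the next row. The recording tableau Q records, in position (i, j), the step at which that cell was added to P.
  Insert 6 (step 1): P = [6];  Q = [1]
  Insert 5 (step 2): P = [5] / [6];  Q = [1] / [2]
  Insert 1 (step 3): P = [1] / [5] / [6];  Q = [1] / [2] / [3]
  Insert 9 (step 4): P = [1, 9] / [5] / [6];  Q = [1, 4] / [2] / [3]
  Insert 7 (step 5): P = [1, 7] / [5, 9] / [6];  Q = [1, 4] / [2, 5] / [3]
  Insert 2 (step 6): P = [1, 2] / [5, 7] / [6, 9];  Q = [1, 4] / [2, 5] / [3, 6]
  Insert 8 (step 7): P = [1, 2, 8] / [5, 7] / [6, 9];  Q = [1, 4, 7] / [2, 5] / [3, 6]
  Insert 3 (step 8): P = [1, 2, 3] / [5, 7, 8] / [6, 9];  Q = [1, 4, 7] / [2, 5, 8] / [3, 6]
  Insert 4 (step 9): P = [1, 2, 3, 4] / [5, 7, 8] / [6, 9];  Q = [1, 4, 7, 9] / [2, 5, 8] / [3, 6]
Final shape: (4, 3, 2).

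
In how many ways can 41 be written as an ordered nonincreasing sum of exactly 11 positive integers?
p(41, 11 parts) = 4035

Partitions of n into exactly k parts are in bijection with partitions of n − k into at most k parts (subtract 1 from each part). So p(41, exactly 11) = p(30, parts ≤ 11). Computing via the recurrence p(m, j) = p(m, j−1) + p(m−j, j) gives 4035.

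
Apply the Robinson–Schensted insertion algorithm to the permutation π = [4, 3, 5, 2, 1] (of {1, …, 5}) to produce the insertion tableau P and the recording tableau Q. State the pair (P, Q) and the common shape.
P = [1, 5] / [2] / [3] / [4];  Q = [1, 3] / [2] / [4] / [5];  common shape = (2, 1, 1, 1)

Row-insert the values π_1, π_2, … into P one at a time, bumping the leftmost entry strictly greater than the inserted value down to the next row. The recording tableau Q records, in position (i, j), the step at which that cell was added to P.
  Insert 4 (step 1): P = [4];  Q = [1]
  Insert 3 (step 2): P = [3] / [4];  Q = [1] / [2]
  Insert 5 (step 3): P = [3, 5] / [4];  Q = [1, 3] / [2]
  Insert 2 (step 4): P = [2, 5] / [3] / [4];  Q = [1, 3] / [2] / [4]
  Insert 1 (step 5): P = [1, 5] / [2] / [3] / [4];  Q = [1, 3] / [2] / [4] / [5]
Final shape: (2, 1, 1, 1).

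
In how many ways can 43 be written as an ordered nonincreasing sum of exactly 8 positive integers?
p(43, 8 parts) = 5066

Partitions of n into exactly k parts are in bijection with partitions of n − k into at most k parts (subtract 1 from each part). So p(43, exactly 8) = p(35, parts ≤ 8). Computing via the recurrence p(m, j) = p(m, j−1) + p(m−j, j) gives 5066.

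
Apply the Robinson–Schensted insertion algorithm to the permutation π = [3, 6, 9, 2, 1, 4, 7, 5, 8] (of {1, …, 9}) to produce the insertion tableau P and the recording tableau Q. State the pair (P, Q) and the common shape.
P = [1, 4, 5, 8] / [2, 6, 7] / [3, 9];  Q = [1, 2, 3, 9] / [4, 6, 7] / [5, 8];  common shape = (4, 3, 2)

Row-insert the values π_1, π_2, … into P one at a time, bumping the leftmost entry strictly greater than the inserted value down to the next row. The recording tableau Q records, in position (i, j), the step at which that cell was added to P.
  Insert 3 (step 1): P = [3];  Q = [1]
  Insert 6 (step 2): P = [3, 6];  Q = [1, 2]
  Insert 9 (step 3): P = [3, 6, 9];  Q = [1, 2, 3]
  Insert 2 (step 4): P = [2, 6, 9] / [3];  Q = [1, 2, 3] / [4]
  Insert 1 (step 5): P = [1, 6, 9] / [2] / [3];  Q = [1, 2, 3] / [4] / [5]
  Insert 4 (step 6): P = [1, 4, 9] / [2, 6] / [3];  Q = [1, 2, 3] / [4, 6] / [5]
  Insert 7 (step 7): P = [1, 4, 7] / [2, 6, 9] / [3];  Q = [1, 2, 3] / [4, 6, 7] / [5]
  Insert 5 (step 8): P = [1, 4, 5] / [2, 6, 7] / [3, 9];  Q = [1, 2, 3] / [4, 6, 7] / [5, 8]
  Insert 8 (step 9): P = [1, 4, 5, 8] / [2, 6, 7] / [3, 9];  Q = [1, 2, 3, 9] / [4, 6, 7] / [5, 8]
Final shape: (4, 3, 2).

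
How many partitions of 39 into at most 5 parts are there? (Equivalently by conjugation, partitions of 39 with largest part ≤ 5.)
p(39, parts ≤ 5) = 1602

Use the recurrence p(n, m) = p(n, m−1) + p(n−m, m): either the largest part is < m (count p(n, m−1)) or the largest part is exactly m (remove one copy of m, count p(n−m, m)). With p(0, ·) = 1 this gives p(39, parts ≤ 5) = 1602. (By conjugating Young diagrams, this also counts partitions of 39 into at most 5 parts.)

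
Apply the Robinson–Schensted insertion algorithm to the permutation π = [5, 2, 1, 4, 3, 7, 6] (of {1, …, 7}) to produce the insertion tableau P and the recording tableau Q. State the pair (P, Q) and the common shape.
P = [1, 3, 6] / [2, 4, 7] / [5];  Q = [1, 4, 6] / [2, 5, 7] / [3];  common shape = (3, 3, 1)

Row-insert the values π_1, π_2, … into P one at a time, bumping the leftmost entry strictly greater than the inserted value down to the next row. The recording tableau Q records, in position (i, j), the step at which that cell was added to P.
  Insert 5 (step 1): P = [5];  Q = [1]
  Insert 2 (step 2): P = [2] / [5];  Q = [1] / [2]
  Insert 1 (step 3): P = [1] / [2] / [5];  Q = [1] / [2] / [3]
  Insert 4 (step 4): P = [1, 4] / [2] / [5];  Q = [1, 4] / [2] / [3]
  Insert 3 (step 5): P = [1, 3] / [2, 4] / [5];  Q = [1, 4] / [2, 5] / [3]
  Insert 7 (step 6): P = [1, 3, 7] / [2, 4] / [5];  Q = [1, 4, 6] / [2, 5] / [3]
  Insert 6 (step 7): P = [1, 3, 6] / [2, 4, 7] / [5];  Q = [1, 4, 6] / [2, 5, 7] / [3]
Final shape: (3, 3, 1).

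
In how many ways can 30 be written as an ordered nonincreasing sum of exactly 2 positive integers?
p(30, 2 parts) = 15

Partitions of n into exactly k parts are in bijection with partitions of n − k into at most k parts (subtract 1 from each part). So p(30, exactly 2) = p(28, parts ≤ 2). Computing via the recurrence p(m, j) = p(m, j−1) + p(m−j, j) gives 15.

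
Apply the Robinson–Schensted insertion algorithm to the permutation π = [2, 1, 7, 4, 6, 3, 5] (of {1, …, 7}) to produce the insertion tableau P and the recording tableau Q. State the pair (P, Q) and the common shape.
P = [1, 3, 5] / [2, 4, 6] / [7];  Q = [1, 3, 5] / [2, 4, 7] / [6];  common shape = (3, 3, 1)

Row-insert the values π_1, π_2, … into P one at a time, bumping the leftmost entry strictly greater than the inserted value down to the next row. The recording tableau Q records, in position (i, j), the step at which that cell was added to P.
  Insert 2 (step 1): P = [2];  Q = [1]
  Insert 1 (step 2): P = [1] / [2];  Q = [1] / [2]
  Insert 7 (step 3): P = [1, 7] / [2];  Q = [1, 3] / [2]
  Insert 4 (step 4): P = [1, 4] / [2, 7];  Q = [1, 3] / [2, 4]
  Insert 6 (step 5): P = [1, 4, 6] / [2, 7];  Q = [1, 3, 5] / [2, 4]
  Insert 3 (step 6): P = [1, 3, 6] / [2, 4] / [7];  Q = [1, 3, 5] / [2, 4] / [6]
  Insert 5 (step 7): P = [1, 3, 5] / [2, 4, 6] / [7];  Q = [1, 3, 5] / [2, 4, 7] / [6]
Final shape: (3, 3, 1).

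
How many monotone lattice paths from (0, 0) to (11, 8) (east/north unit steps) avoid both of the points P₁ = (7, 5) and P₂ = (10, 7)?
Number of paths = 24806

Inclusion–exclusion. Total paths: C(19, 11) = 75582. Through P₁: C(12, 7)·C(7, 4) = 27720. Through P₂: C(17, 10)·C(2, 1) = 38896. Since P₁ is strictly southwest of P₂, a monotone path through both must visit P₁ then P₂; paths through both = C(12, 7)·C(5, 3)·C(2, 1) = 15840. Avoid both = 75582 − 27720 − 38896 + 15840 = 24806.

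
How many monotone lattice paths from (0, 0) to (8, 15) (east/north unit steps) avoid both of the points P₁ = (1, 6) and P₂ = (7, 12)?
Number of paths = 234554

Inclusion–exclusion. Total paths: C(23, 8) = 490314. Through P₁: C(7, 1)·C(16, 7) = 80080. Through P₂: C(19, 7)·C(4, 1) = 201552. Since P₁ is strictly southwest of P₂, a monotone path through both must visit P₁ then P₂; paths through both = C(7, 1)·C(12, 6)·C(4, 1) = 25872. Avoid both = 490314 − 80080 − 201552 + 25872 = 234554.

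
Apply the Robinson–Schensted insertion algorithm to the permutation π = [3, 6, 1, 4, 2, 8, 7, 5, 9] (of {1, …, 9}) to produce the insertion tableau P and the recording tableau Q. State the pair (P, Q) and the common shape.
P = [1, 2, 5, 9] / [3, 4, 7] / [6, 8];  Q = [1, 2, 6, 9] / [3, 4, 7] / [5, 8];  common shape = (4, 3, 2)

Row-insert the values π_1, π_2, … into P one at a time, bumping the leftmost entry strictly greater than the inserted value down to the next row. The recording tableau Q records, in position (i, j), the step at which that cell was added to P.
  Insert 3 (step 1): P = [3];  Q = [1]
  Insert 6 (step 2): P = [3, 6];  Q = [1, 2]
  Insert 1 (step 3): P = [1, 6] / [3];  Q = [1, 2] / [3]
  Insert 4 (step 4): P = [1, 4] / [3, 6];  Q = [1, 2] / [3, 4]
  Insert 2 (step 5): P = [1, 2] / [3, 4] / [6];  Q = [1, 2] / [3, 4] / [5]
  Insert 8 (step 6): P = [1, 2, 8] / [3, 4] / [6];  Q = [1, 2, 6] / [3, 4] / [5]
  Insert 7 (step 7): P = [1, 2, 7] / [3, 4, 8] / [6];  Q = [1, 2, 6] / [3, 4, 7] / [5]
  Insert 5 (step 8): P = [1, 2, 5] / [3, 4, 7] / [6, 8];  Q = [1, 2, 6] / [3, 4, 7] / [5, 8]
  Insert 9 (step 9): P = [1, 2, 5, 9] / [3, 4, 7] / [6, 8];  Q = [1, 2, 6, 9] / [3, 4, 7] / [5, 8]
Final shape: (4, 3, 2).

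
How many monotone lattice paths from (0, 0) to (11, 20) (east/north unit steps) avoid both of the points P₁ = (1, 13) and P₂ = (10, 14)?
Number of paths = 70672231

Inclusion–exclusion. Total paths: C(31, 11) = 84672315. Through P₁: C(14, 1)·C(17, 10) = 272272. Through P₂: C(24, 10)·C(7, 1) = 13728792. Since P₁ is strictly southwest of P₂, a monotone path through both must visit P₁ then P₂; paths through both = C(14, 1)·C(10, 9)·C(7, 1) = 980. Avoid both = 84672315 − 272272 − 13728792 + 980 = 70672231.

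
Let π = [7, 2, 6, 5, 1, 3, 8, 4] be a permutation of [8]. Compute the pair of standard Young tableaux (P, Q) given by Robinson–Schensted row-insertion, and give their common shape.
P = [1, 3, 4] / [2, 5, 8] / [6] / [7];  Q = [1, 3, 7] / [2, 6, 8] / [4] / [5];  common shape = (3, 3, 1, 1)

Row-insert the values π_1, π_2, … into P one at a time, bumping the leftmost entry strictly greater than the inserted value down to the next row. The recording tableau Q records, in position (i, j), the step at which that cell was added to P.
  Insert 7 (step 1): P = [7];  Q = [1]
  Insert 2 (step 2): P = [2] / [7];  Q = [1] / [2]
  Insert 6 (step 3): P = [2, 6] / [7];  Q = [1, 3] / [2]
  Insert 5 (step 4): P = [2, 5] / [6] / [7];  Q = [1, 3] / [2] / [4]
  Insert 1 (step 5): P = [1, 5] / [2] / [6] / [7];  Q = [1, 3] / [2] / [4] / [5]
  Insert 3 (step 6): P = [1, 3] / [2, 5] / [6] / [7];  Q = [1, 3] / [2, 6] / [4] / [5]
  Insert 8 (step 7): P = [1, 3, 8] / [2, 5] / [6] / [7];  Q = [1, 3, 7] / [2, 6] / [4] / [5]
  Insert 4 (step 8): P = [1, 3, 4] / [2, 5, 8] / [6] / [7];  Q = [1, 3, 7] / [2, 6, 8] / [4] / [5]
Final shape: (3, 3, 1, 1).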